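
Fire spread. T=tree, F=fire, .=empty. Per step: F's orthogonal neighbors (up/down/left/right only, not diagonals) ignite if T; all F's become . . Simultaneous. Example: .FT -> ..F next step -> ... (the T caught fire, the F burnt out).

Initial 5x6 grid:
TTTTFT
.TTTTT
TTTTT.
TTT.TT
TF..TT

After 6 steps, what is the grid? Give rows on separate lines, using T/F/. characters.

Step 1: 5 trees catch fire, 2 burn out
  TTTF.F
  .TTTFT
  TTTTT.
  TFT.TT
  F...TT
Step 2: 7 trees catch fire, 5 burn out
  TTF...
  .TTF.F
  TFTTF.
  F.F.TT
  ....TT
Step 3: 7 trees catch fire, 7 burn out
  TF....
  .FF...
  F.FF..
  ....FT
  ....TT
Step 4: 3 trees catch fire, 7 burn out
  F.....
  ......
  ......
  .....F
  ....FT
Step 5: 1 trees catch fire, 3 burn out
  ......
  ......
  ......
  ......
  .....F
Step 6: 0 trees catch fire, 1 burn out
  ......
  ......
  ......
  ......
  ......

......
......
......
......
......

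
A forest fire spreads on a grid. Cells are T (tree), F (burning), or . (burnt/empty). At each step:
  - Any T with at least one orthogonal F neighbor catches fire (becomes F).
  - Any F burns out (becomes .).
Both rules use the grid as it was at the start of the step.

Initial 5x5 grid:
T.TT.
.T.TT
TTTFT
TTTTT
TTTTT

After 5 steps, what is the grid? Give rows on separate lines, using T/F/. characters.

Step 1: 4 trees catch fire, 1 burn out
  T.TT.
  .T.FT
  TTF.F
  TTTFT
  TTTTT
Step 2: 6 trees catch fire, 4 burn out
  T.TF.
  .T..F
  TF...
  TTF.F
  TTTFT
Step 3: 6 trees catch fire, 6 burn out
  T.F..
  .F...
  F....
  TF...
  TTF.F
Step 4: 2 trees catch fire, 6 burn out
  T....
  .....
  .....
  F....
  TF...
Step 5: 1 trees catch fire, 2 burn out
  T....
  .....
  .....
  .....
  F....

T....
.....
.....
.....
F....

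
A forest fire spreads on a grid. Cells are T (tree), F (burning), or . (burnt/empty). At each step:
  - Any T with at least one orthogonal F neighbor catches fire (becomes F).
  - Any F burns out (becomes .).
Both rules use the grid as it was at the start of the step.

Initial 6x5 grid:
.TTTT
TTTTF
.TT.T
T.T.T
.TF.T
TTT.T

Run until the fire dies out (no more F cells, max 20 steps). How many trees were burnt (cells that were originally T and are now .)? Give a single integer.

Answer: 19

Derivation:
Step 1: +6 fires, +2 burnt (F count now 6)
Step 2: +5 fires, +6 burnt (F count now 5)
Step 3: +5 fires, +5 burnt (F count now 5)
Step 4: +3 fires, +5 burnt (F count now 3)
Step 5: +0 fires, +3 burnt (F count now 0)
Fire out after step 5
Initially T: 20, now '.': 29
Total burnt (originally-T cells now '.'): 19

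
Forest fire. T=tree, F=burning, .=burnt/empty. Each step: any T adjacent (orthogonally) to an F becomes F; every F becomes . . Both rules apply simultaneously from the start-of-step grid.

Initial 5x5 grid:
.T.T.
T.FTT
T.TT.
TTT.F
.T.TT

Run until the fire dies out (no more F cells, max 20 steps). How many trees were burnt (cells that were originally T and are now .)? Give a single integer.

Step 1: +3 fires, +2 burnt (F count now 3)
Step 2: +5 fires, +3 burnt (F count now 5)
Step 3: +1 fires, +5 burnt (F count now 1)
Step 4: +2 fires, +1 burnt (F count now 2)
Step 5: +1 fires, +2 burnt (F count now 1)
Step 6: +1 fires, +1 burnt (F count now 1)
Step 7: +0 fires, +1 burnt (F count now 0)
Fire out after step 7
Initially T: 14, now '.': 24
Total burnt (originally-T cells now '.'): 13

Answer: 13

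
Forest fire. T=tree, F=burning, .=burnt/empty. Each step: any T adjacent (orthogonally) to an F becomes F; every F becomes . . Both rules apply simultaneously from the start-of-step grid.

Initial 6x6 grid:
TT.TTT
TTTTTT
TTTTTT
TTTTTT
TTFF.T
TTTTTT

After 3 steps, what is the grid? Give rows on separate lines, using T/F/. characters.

Step 1: 5 trees catch fire, 2 burn out
  TT.TTT
  TTTTTT
  TTTTTT
  TTFFTT
  TF...T
  TTFFTT
Step 2: 7 trees catch fire, 5 burn out
  TT.TTT
  TTTTTT
  TTFFTT
  TF..FT
  F....T
  TF..FT
Step 3: 8 trees catch fire, 7 burn out
  TT.TTT
  TTFFTT
  TF..FT
  F....F
  .....T
  F....F

TT.TTT
TTFFTT
TF..FT
F....F
.....T
F....F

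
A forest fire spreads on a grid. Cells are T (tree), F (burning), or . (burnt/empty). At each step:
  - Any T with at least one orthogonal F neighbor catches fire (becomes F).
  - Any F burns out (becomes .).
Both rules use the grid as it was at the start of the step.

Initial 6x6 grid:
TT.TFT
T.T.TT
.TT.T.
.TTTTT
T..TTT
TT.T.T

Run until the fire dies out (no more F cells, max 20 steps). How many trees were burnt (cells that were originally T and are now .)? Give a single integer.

Step 1: +3 fires, +1 burnt (F count now 3)
Step 2: +2 fires, +3 burnt (F count now 2)
Step 3: +1 fires, +2 burnt (F count now 1)
Step 4: +3 fires, +1 burnt (F count now 3)
Step 5: +3 fires, +3 burnt (F count now 3)
Step 6: +4 fires, +3 burnt (F count now 4)
Step 7: +2 fires, +4 burnt (F count now 2)
Step 8: +0 fires, +2 burnt (F count now 0)
Fire out after step 8
Initially T: 24, now '.': 30
Total burnt (originally-T cells now '.'): 18

Answer: 18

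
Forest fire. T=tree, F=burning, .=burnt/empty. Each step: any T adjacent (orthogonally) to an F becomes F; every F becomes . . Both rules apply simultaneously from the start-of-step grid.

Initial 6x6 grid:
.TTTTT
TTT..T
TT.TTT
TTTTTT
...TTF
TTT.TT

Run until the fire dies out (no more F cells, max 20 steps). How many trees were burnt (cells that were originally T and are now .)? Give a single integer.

Answer: 24

Derivation:
Step 1: +3 fires, +1 burnt (F count now 3)
Step 2: +4 fires, +3 burnt (F count now 4)
Step 3: +3 fires, +4 burnt (F count now 3)
Step 4: +3 fires, +3 burnt (F count now 3)
Step 5: +2 fires, +3 burnt (F count now 2)
Step 6: +3 fires, +2 burnt (F count now 3)
Step 7: +3 fires, +3 burnt (F count now 3)
Step 8: +3 fires, +3 burnt (F count now 3)
Step 9: +0 fires, +3 burnt (F count now 0)
Fire out after step 9
Initially T: 27, now '.': 33
Total burnt (originally-T cells now '.'): 24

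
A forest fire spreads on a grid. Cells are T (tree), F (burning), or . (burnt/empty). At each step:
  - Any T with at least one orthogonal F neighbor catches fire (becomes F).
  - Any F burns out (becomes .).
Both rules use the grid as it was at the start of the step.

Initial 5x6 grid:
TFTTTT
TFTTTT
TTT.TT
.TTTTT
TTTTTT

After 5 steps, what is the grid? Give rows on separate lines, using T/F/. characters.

Step 1: 5 trees catch fire, 2 burn out
  F.FTTT
  F.FTTT
  TFT.TT
  .TTTTT
  TTTTTT
Step 2: 5 trees catch fire, 5 burn out
  ...FTT
  ...FTT
  F.F.TT
  .FTTTT
  TTTTTT
Step 3: 4 trees catch fire, 5 burn out
  ....FT
  ....FT
  ....TT
  ..FTTT
  TFTTTT
Step 4: 6 trees catch fire, 4 burn out
  .....F
  .....F
  ....FT
  ...FTT
  F.FTTT
Step 5: 3 trees catch fire, 6 burn out
  ......
  ......
  .....F
  ....FT
  ...FTT

......
......
.....F
....FT
...FTT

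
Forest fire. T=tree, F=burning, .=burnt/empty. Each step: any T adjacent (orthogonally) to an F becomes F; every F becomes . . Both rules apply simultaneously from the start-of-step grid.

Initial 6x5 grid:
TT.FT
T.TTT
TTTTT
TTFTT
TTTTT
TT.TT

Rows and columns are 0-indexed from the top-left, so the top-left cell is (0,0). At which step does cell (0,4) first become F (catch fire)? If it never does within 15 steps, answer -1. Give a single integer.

Step 1: cell (0,4)='F' (+6 fires, +2 burnt)
  -> target ignites at step 1
Step 2: cell (0,4)='.' (+8 fires, +6 burnt)
Step 3: cell (0,4)='.' (+6 fires, +8 burnt)
Step 4: cell (0,4)='.' (+3 fires, +6 burnt)
Step 5: cell (0,4)='.' (+1 fires, +3 burnt)
Step 6: cell (0,4)='.' (+1 fires, +1 burnt)
Step 7: cell (0,4)='.' (+0 fires, +1 burnt)
  fire out at step 7

1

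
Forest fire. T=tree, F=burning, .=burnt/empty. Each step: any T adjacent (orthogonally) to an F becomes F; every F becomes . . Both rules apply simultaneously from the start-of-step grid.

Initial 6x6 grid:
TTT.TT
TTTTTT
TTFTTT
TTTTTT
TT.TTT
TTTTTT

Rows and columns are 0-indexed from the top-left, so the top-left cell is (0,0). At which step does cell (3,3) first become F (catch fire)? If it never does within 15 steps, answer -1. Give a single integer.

Step 1: cell (3,3)='T' (+4 fires, +1 burnt)
Step 2: cell (3,3)='F' (+7 fires, +4 burnt)
  -> target ignites at step 2
Step 3: cell (3,3)='.' (+8 fires, +7 burnt)
Step 4: cell (3,3)='.' (+8 fires, +8 burnt)
Step 5: cell (3,3)='.' (+5 fires, +8 burnt)
Step 6: cell (3,3)='.' (+1 fires, +5 burnt)
Step 7: cell (3,3)='.' (+0 fires, +1 burnt)
  fire out at step 7

2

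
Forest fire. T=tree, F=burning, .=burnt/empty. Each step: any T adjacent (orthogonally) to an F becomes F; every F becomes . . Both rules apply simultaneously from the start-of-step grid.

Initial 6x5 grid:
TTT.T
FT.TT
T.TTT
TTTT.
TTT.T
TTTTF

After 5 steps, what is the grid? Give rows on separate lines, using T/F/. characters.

Step 1: 5 trees catch fire, 2 burn out
  FTT.T
  .F.TT
  F.TTT
  TTTT.
  TTT.F
  TTTF.
Step 2: 3 trees catch fire, 5 burn out
  .FT.T
  ...TT
  ..TTT
  FTTT.
  TTT..
  TTF..
Step 3: 5 trees catch fire, 3 burn out
  ..F.T
  ...TT
  ..TTT
  .FTT.
  FTF..
  TF...
Step 4: 3 trees catch fire, 5 burn out
  ....T
  ...TT
  ..TTT
  ..FT.
  .F...
  F....
Step 5: 2 trees catch fire, 3 burn out
  ....T
  ...TT
  ..FTT
  ...F.
  .....
  .....

....T
...TT
..FTT
...F.
.....
.....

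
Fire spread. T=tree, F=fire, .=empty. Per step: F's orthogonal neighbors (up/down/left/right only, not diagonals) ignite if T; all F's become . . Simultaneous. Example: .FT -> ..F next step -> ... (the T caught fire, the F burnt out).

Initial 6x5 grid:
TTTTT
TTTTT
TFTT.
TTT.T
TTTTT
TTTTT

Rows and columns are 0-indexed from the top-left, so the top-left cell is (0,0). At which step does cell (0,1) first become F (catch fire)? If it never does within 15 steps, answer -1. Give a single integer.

Step 1: cell (0,1)='T' (+4 fires, +1 burnt)
Step 2: cell (0,1)='F' (+7 fires, +4 burnt)
  -> target ignites at step 2
Step 3: cell (0,1)='.' (+6 fires, +7 burnt)
Step 4: cell (0,1)='.' (+5 fires, +6 burnt)
Step 5: cell (0,1)='.' (+3 fires, +5 burnt)
Step 6: cell (0,1)='.' (+2 fires, +3 burnt)
Step 7: cell (0,1)='.' (+0 fires, +2 burnt)
  fire out at step 7

2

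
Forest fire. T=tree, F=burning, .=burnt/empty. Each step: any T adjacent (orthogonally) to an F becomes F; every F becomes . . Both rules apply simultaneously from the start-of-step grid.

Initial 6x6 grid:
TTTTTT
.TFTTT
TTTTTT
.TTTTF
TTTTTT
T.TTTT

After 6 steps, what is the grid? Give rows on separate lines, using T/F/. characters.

Step 1: 7 trees catch fire, 2 burn out
  TTFTTT
  .F.FTT
  TTFTTF
  .TTTF.
  TTTTTF
  T.TTTT
Step 2: 11 trees catch fire, 7 burn out
  TF.FTT
  ....FF
  TF.FF.
  .TFF..
  TTTTF.
  T.TTTF
Step 3: 8 trees catch fire, 11 burn out
  F...FF
  ......
  F.....
  .F....
  TTFF..
  T.TTF.
Step 4: 3 trees catch fire, 8 burn out
  ......
  ......
  ......
  ......
  TF....
  T.FF..
Step 5: 1 trees catch fire, 3 burn out
  ......
  ......
  ......
  ......
  F.....
  T.....
Step 6: 1 trees catch fire, 1 burn out
  ......
  ......
  ......
  ......
  ......
  F.....

......
......
......
......
......
F.....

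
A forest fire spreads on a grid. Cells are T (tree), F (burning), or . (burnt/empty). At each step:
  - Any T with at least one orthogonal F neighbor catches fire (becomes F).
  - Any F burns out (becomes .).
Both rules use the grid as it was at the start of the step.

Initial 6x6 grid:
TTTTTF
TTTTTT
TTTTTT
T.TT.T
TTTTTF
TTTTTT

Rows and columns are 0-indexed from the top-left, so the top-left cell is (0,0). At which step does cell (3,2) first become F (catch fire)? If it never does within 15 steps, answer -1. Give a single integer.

Step 1: cell (3,2)='T' (+5 fires, +2 burnt)
Step 2: cell (3,2)='T' (+5 fires, +5 burnt)
Step 3: cell (3,2)='T' (+6 fires, +5 burnt)
Step 4: cell (3,2)='F' (+6 fires, +6 burnt)
  -> target ignites at step 4
Step 5: cell (3,2)='.' (+5 fires, +6 burnt)
Step 6: cell (3,2)='.' (+4 fires, +5 burnt)
Step 7: cell (3,2)='.' (+1 fires, +4 burnt)
Step 8: cell (3,2)='.' (+0 fires, +1 burnt)
  fire out at step 8

4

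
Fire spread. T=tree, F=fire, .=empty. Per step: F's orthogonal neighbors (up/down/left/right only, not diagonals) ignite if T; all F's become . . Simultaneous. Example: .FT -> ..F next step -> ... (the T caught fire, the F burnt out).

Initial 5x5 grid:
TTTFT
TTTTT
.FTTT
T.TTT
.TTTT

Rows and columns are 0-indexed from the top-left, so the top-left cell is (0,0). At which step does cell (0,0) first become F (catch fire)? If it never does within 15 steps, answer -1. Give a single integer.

Step 1: cell (0,0)='T' (+5 fires, +2 burnt)
Step 2: cell (0,0)='T' (+6 fires, +5 burnt)
Step 3: cell (0,0)='F' (+4 fires, +6 burnt)
  -> target ignites at step 3
Step 4: cell (0,0)='.' (+3 fires, +4 burnt)
Step 5: cell (0,0)='.' (+1 fires, +3 burnt)
Step 6: cell (0,0)='.' (+0 fires, +1 burnt)
  fire out at step 6

3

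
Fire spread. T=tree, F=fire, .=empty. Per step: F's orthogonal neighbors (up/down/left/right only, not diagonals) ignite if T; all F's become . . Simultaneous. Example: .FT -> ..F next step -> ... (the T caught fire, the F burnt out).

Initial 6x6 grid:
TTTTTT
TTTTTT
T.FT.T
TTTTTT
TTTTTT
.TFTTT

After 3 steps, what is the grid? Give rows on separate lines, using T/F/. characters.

Step 1: 6 trees catch fire, 2 burn out
  TTTTTT
  TTFTTT
  T..F.T
  TTFTTT
  TTFTTT
  .F.FTT
Step 2: 8 trees catch fire, 6 burn out
  TTFTTT
  TF.FTT
  T....T
  TF.FTT
  TF.FTT
  ....FT
Step 3: 9 trees catch fire, 8 burn out
  TF.FTT
  F...FT
  T....T
  F...FT
  F...FT
  .....F

TF.FTT
F...FT
T....T
F...FT
F...FT
.....F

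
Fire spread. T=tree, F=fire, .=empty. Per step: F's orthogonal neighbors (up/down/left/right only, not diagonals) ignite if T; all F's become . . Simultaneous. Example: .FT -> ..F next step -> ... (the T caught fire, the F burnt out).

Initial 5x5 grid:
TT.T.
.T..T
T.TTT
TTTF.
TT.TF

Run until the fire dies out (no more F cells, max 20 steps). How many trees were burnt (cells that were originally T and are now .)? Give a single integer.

Answer: 11

Derivation:
Step 1: +3 fires, +2 burnt (F count now 3)
Step 2: +3 fires, +3 burnt (F count now 3)
Step 3: +3 fires, +3 burnt (F count now 3)
Step 4: +2 fires, +3 burnt (F count now 2)
Step 5: +0 fires, +2 burnt (F count now 0)
Fire out after step 5
Initially T: 15, now '.': 21
Total burnt (originally-T cells now '.'): 11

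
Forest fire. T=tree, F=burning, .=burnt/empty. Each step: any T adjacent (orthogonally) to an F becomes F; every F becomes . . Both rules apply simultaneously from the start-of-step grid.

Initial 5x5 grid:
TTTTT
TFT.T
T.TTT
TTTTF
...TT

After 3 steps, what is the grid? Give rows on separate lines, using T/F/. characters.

Step 1: 6 trees catch fire, 2 burn out
  TFTTT
  F.F.T
  T.TTF
  TTTF.
  ...TF
Step 2: 8 trees catch fire, 6 burn out
  F.FTT
  ....F
  F.FF.
  TTF..
  ...F.
Step 3: 4 trees catch fire, 8 burn out
  ...FF
  .....
  .....
  FF...
  .....

...FF
.....
.....
FF...
.....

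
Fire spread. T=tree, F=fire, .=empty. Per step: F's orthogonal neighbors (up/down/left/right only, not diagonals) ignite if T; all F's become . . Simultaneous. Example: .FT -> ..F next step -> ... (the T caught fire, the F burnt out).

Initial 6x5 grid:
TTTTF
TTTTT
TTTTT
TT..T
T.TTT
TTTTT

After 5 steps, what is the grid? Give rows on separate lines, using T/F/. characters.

Step 1: 2 trees catch fire, 1 burn out
  TTTF.
  TTTTF
  TTTTT
  TT..T
  T.TTT
  TTTTT
Step 2: 3 trees catch fire, 2 burn out
  TTF..
  TTTF.
  TTTTF
  TT..T
  T.TTT
  TTTTT
Step 3: 4 trees catch fire, 3 burn out
  TF...
  TTF..
  TTTF.
  TT..F
  T.TTT
  TTTTT
Step 4: 4 trees catch fire, 4 burn out
  F....
  TF...
  TTF..
  TT...
  T.TTF
  TTTTT
Step 5: 4 trees catch fire, 4 burn out
  .....
  F....
  TF...
  TT...
  T.TF.
  TTTTF

.....
F....
TF...
TT...
T.TF.
TTTTF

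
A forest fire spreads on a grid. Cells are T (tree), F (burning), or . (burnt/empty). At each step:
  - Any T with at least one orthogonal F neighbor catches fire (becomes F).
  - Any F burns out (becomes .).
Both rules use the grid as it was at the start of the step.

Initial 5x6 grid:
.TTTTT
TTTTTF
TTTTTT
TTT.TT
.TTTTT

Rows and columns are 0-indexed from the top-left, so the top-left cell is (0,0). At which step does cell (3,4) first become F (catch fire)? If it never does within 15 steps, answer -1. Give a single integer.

Step 1: cell (3,4)='T' (+3 fires, +1 burnt)
Step 2: cell (3,4)='T' (+4 fires, +3 burnt)
Step 3: cell (3,4)='F' (+5 fires, +4 burnt)
  -> target ignites at step 3
Step 4: cell (3,4)='.' (+4 fires, +5 burnt)
Step 5: cell (3,4)='.' (+5 fires, +4 burnt)
Step 6: cell (3,4)='.' (+3 fires, +5 burnt)
Step 7: cell (3,4)='.' (+2 fires, +3 burnt)
Step 8: cell (3,4)='.' (+0 fires, +2 burnt)
  fire out at step 8

3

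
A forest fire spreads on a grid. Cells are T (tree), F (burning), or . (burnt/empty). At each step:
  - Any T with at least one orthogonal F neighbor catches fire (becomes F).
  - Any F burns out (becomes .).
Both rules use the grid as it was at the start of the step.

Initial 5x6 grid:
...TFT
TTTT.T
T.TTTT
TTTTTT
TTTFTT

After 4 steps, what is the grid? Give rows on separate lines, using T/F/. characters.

Step 1: 5 trees catch fire, 2 burn out
  ...F.F
  TTTT.T
  T.TTTT
  TTTFTT
  TTF.FT
Step 2: 7 trees catch fire, 5 burn out
  ......
  TTTF.F
  T.TFTT
  TTF.FT
  TF...F
Step 3: 7 trees catch fire, 7 burn out
  ......
  TTF...
  T.F.FF
  TF...F
  F.....
Step 4: 2 trees catch fire, 7 burn out
  ......
  TF....
  T.....
  F.....
  ......

......
TF....
T.....
F.....
......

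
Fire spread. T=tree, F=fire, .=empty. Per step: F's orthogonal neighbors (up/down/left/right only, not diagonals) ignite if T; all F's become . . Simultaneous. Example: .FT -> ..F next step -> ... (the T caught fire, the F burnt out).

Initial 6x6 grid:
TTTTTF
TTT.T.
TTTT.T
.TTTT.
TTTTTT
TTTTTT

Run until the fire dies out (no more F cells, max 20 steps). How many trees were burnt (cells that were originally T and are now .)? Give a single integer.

Answer: 29

Derivation:
Step 1: +1 fires, +1 burnt (F count now 1)
Step 2: +2 fires, +1 burnt (F count now 2)
Step 3: +1 fires, +2 burnt (F count now 1)
Step 4: +2 fires, +1 burnt (F count now 2)
Step 5: +3 fires, +2 burnt (F count now 3)
Step 6: +4 fires, +3 burnt (F count now 4)
Step 7: +4 fires, +4 burnt (F count now 4)
Step 8: +4 fires, +4 burnt (F count now 4)
Step 9: +4 fires, +4 burnt (F count now 4)
Step 10: +3 fires, +4 burnt (F count now 3)
Step 11: +1 fires, +3 burnt (F count now 1)
Step 12: +0 fires, +1 burnt (F count now 0)
Fire out after step 12
Initially T: 30, now '.': 35
Total burnt (originally-T cells now '.'): 29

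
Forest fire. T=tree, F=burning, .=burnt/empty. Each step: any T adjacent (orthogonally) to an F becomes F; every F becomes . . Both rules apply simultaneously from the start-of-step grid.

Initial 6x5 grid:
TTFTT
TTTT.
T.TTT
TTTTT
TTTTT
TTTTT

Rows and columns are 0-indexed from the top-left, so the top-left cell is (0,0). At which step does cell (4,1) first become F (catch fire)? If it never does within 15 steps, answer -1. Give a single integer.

Step 1: cell (4,1)='T' (+3 fires, +1 burnt)
Step 2: cell (4,1)='T' (+5 fires, +3 burnt)
Step 3: cell (4,1)='T' (+3 fires, +5 burnt)
Step 4: cell (4,1)='T' (+5 fires, +3 burnt)
Step 5: cell (4,1)='F' (+5 fires, +5 burnt)
  -> target ignites at step 5
Step 6: cell (4,1)='.' (+4 fires, +5 burnt)
Step 7: cell (4,1)='.' (+2 fires, +4 burnt)
Step 8: cell (4,1)='.' (+0 fires, +2 burnt)
  fire out at step 8

5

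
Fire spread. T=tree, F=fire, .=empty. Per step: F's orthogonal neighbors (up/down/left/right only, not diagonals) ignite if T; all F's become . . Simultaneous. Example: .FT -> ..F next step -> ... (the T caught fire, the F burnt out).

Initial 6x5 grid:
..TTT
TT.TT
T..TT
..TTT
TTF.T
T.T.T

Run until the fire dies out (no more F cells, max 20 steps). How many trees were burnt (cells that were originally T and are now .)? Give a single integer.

Answer: 16

Derivation:
Step 1: +3 fires, +1 burnt (F count now 3)
Step 2: +2 fires, +3 burnt (F count now 2)
Step 3: +3 fires, +2 burnt (F count now 3)
Step 4: +3 fires, +3 burnt (F count now 3)
Step 5: +3 fires, +3 burnt (F count now 3)
Step 6: +2 fires, +3 burnt (F count now 2)
Step 7: +0 fires, +2 burnt (F count now 0)
Fire out after step 7
Initially T: 19, now '.': 27
Total burnt (originally-T cells now '.'): 16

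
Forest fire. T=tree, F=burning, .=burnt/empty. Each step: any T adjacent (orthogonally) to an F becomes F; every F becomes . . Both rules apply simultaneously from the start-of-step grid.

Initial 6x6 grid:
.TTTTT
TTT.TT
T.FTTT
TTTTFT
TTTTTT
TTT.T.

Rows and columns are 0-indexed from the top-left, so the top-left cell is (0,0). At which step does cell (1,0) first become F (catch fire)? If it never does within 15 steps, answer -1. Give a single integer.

Step 1: cell (1,0)='T' (+7 fires, +2 burnt)
Step 2: cell (1,0)='T' (+9 fires, +7 burnt)
Step 3: cell (1,0)='F' (+8 fires, +9 burnt)
  -> target ignites at step 3
Step 4: cell (1,0)='.' (+4 fires, +8 burnt)
Step 5: cell (1,0)='.' (+1 fires, +4 burnt)
Step 6: cell (1,0)='.' (+0 fires, +1 burnt)
  fire out at step 6

3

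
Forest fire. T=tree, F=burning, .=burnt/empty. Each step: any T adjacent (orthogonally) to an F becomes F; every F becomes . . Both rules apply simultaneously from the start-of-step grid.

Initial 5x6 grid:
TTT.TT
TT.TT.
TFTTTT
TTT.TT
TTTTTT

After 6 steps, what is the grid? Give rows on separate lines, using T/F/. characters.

Step 1: 4 trees catch fire, 1 burn out
  TTT.TT
  TF.TT.
  F.FTTT
  TFT.TT
  TTTTTT
Step 2: 6 trees catch fire, 4 burn out
  TFT.TT
  F..TT.
  ...FTT
  F.F.TT
  TFTTTT
Step 3: 6 trees catch fire, 6 burn out
  F.F.TT
  ...FT.
  ....FT
  ....TT
  F.FTTT
Step 4: 4 trees catch fire, 6 burn out
  ....TT
  ....F.
  .....F
  ....FT
  ...FTT
Step 5: 3 trees catch fire, 4 burn out
  ....FT
  ......
  ......
  .....F
  ....FT
Step 6: 2 trees catch fire, 3 burn out
  .....F
  ......
  ......
  ......
  .....F

.....F
......
......
......
.....F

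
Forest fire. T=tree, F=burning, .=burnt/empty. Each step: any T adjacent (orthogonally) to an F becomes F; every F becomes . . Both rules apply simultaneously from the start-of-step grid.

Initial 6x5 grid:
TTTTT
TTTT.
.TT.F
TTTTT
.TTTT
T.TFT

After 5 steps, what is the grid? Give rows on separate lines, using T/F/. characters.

Step 1: 4 trees catch fire, 2 burn out
  TTTTT
  TTTT.
  .TT..
  TTTTF
  .TTFT
  T.F.F
Step 2: 3 trees catch fire, 4 burn out
  TTTTT
  TTTT.
  .TT..
  TTTF.
  .TF.F
  T....
Step 3: 2 trees catch fire, 3 burn out
  TTTTT
  TTTT.
  .TT..
  TTF..
  .F...
  T....
Step 4: 2 trees catch fire, 2 burn out
  TTTTT
  TTTT.
  .TF..
  TF...
  .....
  T....
Step 5: 3 trees catch fire, 2 burn out
  TTTTT
  TTFT.
  .F...
  F....
  .....
  T....

TTTTT
TTFT.
.F...
F....
.....
T....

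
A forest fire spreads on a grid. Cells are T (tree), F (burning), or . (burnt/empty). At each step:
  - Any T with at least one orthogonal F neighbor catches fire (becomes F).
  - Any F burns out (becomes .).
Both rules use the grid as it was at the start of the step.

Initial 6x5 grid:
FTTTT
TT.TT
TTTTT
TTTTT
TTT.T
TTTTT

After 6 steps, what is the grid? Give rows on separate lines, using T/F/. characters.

Step 1: 2 trees catch fire, 1 burn out
  .FTTT
  FT.TT
  TTTTT
  TTTTT
  TTT.T
  TTTTT
Step 2: 3 trees catch fire, 2 burn out
  ..FTT
  .F.TT
  FTTTT
  TTTTT
  TTT.T
  TTTTT
Step 3: 3 trees catch fire, 3 burn out
  ...FT
  ...TT
  .FTTT
  FTTTT
  TTT.T
  TTTTT
Step 4: 5 trees catch fire, 3 burn out
  ....F
  ...FT
  ..FTT
  .FTTT
  FTT.T
  TTTTT
Step 5: 5 trees catch fire, 5 burn out
  .....
  ....F
  ...FT
  ..FTT
  .FT.T
  FTTTT
Step 6: 4 trees catch fire, 5 burn out
  .....
  .....
  ....F
  ...FT
  ..F.T
  .FTTT

.....
.....
....F
...FT
..F.T
.FTTT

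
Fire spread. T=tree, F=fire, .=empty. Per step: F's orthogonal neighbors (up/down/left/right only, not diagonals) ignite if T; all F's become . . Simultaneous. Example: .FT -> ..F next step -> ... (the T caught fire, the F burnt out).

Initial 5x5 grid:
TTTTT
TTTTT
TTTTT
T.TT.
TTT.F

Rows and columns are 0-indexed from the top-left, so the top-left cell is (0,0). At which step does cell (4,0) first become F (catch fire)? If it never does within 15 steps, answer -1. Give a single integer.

Step 1: cell (4,0)='T' (+0 fires, +1 burnt)
  fire out at step 1
Target never catches fire within 15 steps

-1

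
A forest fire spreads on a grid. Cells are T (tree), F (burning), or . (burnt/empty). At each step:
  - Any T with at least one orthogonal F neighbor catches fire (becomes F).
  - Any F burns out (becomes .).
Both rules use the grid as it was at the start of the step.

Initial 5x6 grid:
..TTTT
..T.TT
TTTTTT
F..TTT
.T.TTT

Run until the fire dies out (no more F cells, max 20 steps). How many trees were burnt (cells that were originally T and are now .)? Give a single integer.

Step 1: +1 fires, +1 burnt (F count now 1)
Step 2: +1 fires, +1 burnt (F count now 1)
Step 3: +1 fires, +1 burnt (F count now 1)
Step 4: +2 fires, +1 burnt (F count now 2)
Step 5: +3 fires, +2 burnt (F count now 3)
Step 6: +5 fires, +3 burnt (F count now 5)
Step 7: +4 fires, +5 burnt (F count now 4)
Step 8: +2 fires, +4 burnt (F count now 2)
Step 9: +0 fires, +2 burnt (F count now 0)
Fire out after step 9
Initially T: 20, now '.': 29
Total burnt (originally-T cells now '.'): 19

Answer: 19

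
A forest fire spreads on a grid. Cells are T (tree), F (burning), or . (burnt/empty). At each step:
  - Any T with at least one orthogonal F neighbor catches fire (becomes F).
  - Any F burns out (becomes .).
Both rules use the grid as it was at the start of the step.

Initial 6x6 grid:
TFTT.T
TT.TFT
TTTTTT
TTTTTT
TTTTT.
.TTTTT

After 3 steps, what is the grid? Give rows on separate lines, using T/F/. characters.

Step 1: 6 trees catch fire, 2 burn out
  F.FT.T
  TF.F.F
  TTTTFT
  TTTTTT
  TTTTT.
  .TTTTT
Step 2: 7 trees catch fire, 6 burn out
  ...F.F
  F.....
  TFTF.F
  TTTTFT
  TTTTT.
  .TTTTT
Step 3: 6 trees catch fire, 7 burn out
  ......
  ......
  F.F...
  TFTF.F
  TTTTF.
  .TTTTT

......
......
F.F...
TFTF.F
TTTTF.
.TTTTT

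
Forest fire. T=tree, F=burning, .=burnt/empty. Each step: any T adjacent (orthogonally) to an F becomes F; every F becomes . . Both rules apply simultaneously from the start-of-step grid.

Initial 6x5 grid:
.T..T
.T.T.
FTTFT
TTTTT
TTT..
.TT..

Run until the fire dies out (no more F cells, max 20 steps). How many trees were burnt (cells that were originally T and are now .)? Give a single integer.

Step 1: +6 fires, +2 burnt (F count now 6)
Step 2: +5 fires, +6 burnt (F count now 5)
Step 3: +3 fires, +5 burnt (F count now 3)
Step 4: +2 fires, +3 burnt (F count now 2)
Step 5: +0 fires, +2 burnt (F count now 0)
Fire out after step 5
Initially T: 17, now '.': 29
Total burnt (originally-T cells now '.'): 16

Answer: 16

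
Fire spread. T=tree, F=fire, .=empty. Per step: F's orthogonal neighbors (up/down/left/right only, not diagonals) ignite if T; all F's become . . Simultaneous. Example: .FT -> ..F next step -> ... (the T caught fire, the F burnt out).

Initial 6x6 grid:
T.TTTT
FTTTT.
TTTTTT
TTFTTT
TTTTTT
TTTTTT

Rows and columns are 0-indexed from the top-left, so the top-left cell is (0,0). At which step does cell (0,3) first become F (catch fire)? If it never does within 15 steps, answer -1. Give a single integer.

Step 1: cell (0,3)='T' (+7 fires, +2 burnt)
Step 2: cell (0,3)='T' (+8 fires, +7 burnt)
Step 3: cell (0,3)='T' (+8 fires, +8 burnt)
Step 4: cell (0,3)='F' (+6 fires, +8 burnt)
  -> target ignites at step 4
Step 5: cell (0,3)='.' (+2 fires, +6 burnt)
Step 6: cell (0,3)='.' (+1 fires, +2 burnt)
Step 7: cell (0,3)='.' (+0 fires, +1 burnt)
  fire out at step 7

4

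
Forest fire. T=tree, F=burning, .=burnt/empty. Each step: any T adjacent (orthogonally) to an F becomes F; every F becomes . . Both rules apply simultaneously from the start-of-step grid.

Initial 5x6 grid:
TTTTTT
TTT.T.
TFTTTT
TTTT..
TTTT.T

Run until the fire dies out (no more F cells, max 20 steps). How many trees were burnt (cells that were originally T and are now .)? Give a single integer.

Answer: 23

Derivation:
Step 1: +4 fires, +1 burnt (F count now 4)
Step 2: +7 fires, +4 burnt (F count now 7)
Step 3: +6 fires, +7 burnt (F count now 6)
Step 4: +4 fires, +6 burnt (F count now 4)
Step 5: +1 fires, +4 burnt (F count now 1)
Step 6: +1 fires, +1 burnt (F count now 1)
Step 7: +0 fires, +1 burnt (F count now 0)
Fire out after step 7
Initially T: 24, now '.': 29
Total burnt (originally-T cells now '.'): 23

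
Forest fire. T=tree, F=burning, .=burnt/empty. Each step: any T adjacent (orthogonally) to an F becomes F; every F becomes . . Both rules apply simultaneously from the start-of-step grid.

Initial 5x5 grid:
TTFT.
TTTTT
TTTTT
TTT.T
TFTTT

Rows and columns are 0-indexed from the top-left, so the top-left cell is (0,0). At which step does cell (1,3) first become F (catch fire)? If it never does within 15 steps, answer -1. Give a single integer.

Step 1: cell (1,3)='T' (+6 fires, +2 burnt)
Step 2: cell (1,3)='F' (+8 fires, +6 burnt)
  -> target ignites at step 2
Step 3: cell (1,3)='.' (+5 fires, +8 burnt)
Step 4: cell (1,3)='.' (+2 fires, +5 burnt)
Step 5: cell (1,3)='.' (+0 fires, +2 burnt)
  fire out at step 5

2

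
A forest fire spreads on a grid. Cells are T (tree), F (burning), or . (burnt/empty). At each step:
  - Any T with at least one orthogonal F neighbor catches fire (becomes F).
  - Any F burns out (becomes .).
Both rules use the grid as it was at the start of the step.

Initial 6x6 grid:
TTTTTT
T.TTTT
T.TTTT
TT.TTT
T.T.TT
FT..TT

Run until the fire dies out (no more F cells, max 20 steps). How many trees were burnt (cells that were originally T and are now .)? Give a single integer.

Answer: 27

Derivation:
Step 1: +2 fires, +1 burnt (F count now 2)
Step 2: +1 fires, +2 burnt (F count now 1)
Step 3: +2 fires, +1 burnt (F count now 2)
Step 4: +1 fires, +2 burnt (F count now 1)
Step 5: +1 fires, +1 burnt (F count now 1)
Step 6: +1 fires, +1 burnt (F count now 1)
Step 7: +1 fires, +1 burnt (F count now 1)
Step 8: +2 fires, +1 burnt (F count now 2)
Step 9: +3 fires, +2 burnt (F count now 3)
Step 10: +3 fires, +3 burnt (F count now 3)
Step 11: +3 fires, +3 burnt (F count now 3)
Step 12: +2 fires, +3 burnt (F count now 2)
Step 13: +2 fires, +2 burnt (F count now 2)
Step 14: +2 fires, +2 burnt (F count now 2)
Step 15: +1 fires, +2 burnt (F count now 1)
Step 16: +0 fires, +1 burnt (F count now 0)
Fire out after step 16
Initially T: 28, now '.': 35
Total burnt (originally-T cells now '.'): 27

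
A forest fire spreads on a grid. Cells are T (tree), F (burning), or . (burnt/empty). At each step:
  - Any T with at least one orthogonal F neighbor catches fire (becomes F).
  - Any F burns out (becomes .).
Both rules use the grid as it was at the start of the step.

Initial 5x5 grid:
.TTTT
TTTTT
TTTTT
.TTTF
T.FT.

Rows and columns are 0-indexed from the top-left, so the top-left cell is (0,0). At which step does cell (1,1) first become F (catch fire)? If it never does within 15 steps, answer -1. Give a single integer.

Step 1: cell (1,1)='T' (+4 fires, +2 burnt)
Step 2: cell (1,1)='T' (+4 fires, +4 burnt)
Step 3: cell (1,1)='T' (+4 fires, +4 burnt)
Step 4: cell (1,1)='F' (+4 fires, +4 burnt)
  -> target ignites at step 4
Step 5: cell (1,1)='.' (+2 fires, +4 burnt)
Step 6: cell (1,1)='.' (+0 fires, +2 burnt)
  fire out at step 6

4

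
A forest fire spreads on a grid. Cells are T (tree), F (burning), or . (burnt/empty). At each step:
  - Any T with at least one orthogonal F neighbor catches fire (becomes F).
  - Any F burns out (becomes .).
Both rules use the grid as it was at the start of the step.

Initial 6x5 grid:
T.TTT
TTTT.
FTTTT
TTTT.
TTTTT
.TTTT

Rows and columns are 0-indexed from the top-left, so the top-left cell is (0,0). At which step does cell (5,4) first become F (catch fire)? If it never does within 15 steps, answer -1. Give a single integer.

Step 1: cell (5,4)='T' (+3 fires, +1 burnt)
Step 2: cell (5,4)='T' (+5 fires, +3 burnt)
Step 3: cell (5,4)='T' (+4 fires, +5 burnt)
Step 4: cell (5,4)='T' (+6 fires, +4 burnt)
Step 5: cell (5,4)='T' (+3 fires, +6 burnt)
Step 6: cell (5,4)='T' (+3 fires, +3 burnt)
Step 7: cell (5,4)='F' (+1 fires, +3 burnt)
  -> target ignites at step 7
Step 8: cell (5,4)='.' (+0 fires, +1 burnt)
  fire out at step 8

7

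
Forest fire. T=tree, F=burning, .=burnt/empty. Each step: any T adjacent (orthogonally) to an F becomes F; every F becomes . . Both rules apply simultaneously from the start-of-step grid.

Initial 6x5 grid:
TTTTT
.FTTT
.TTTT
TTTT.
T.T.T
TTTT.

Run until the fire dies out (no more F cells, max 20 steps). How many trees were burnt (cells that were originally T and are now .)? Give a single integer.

Step 1: +3 fires, +1 burnt (F count now 3)
Step 2: +5 fires, +3 burnt (F count now 5)
Step 3: +5 fires, +5 burnt (F count now 5)
Step 4: +5 fires, +5 burnt (F count now 5)
Step 5: +2 fires, +5 burnt (F count now 2)
Step 6: +2 fires, +2 burnt (F count now 2)
Step 7: +0 fires, +2 burnt (F count now 0)
Fire out after step 7
Initially T: 23, now '.': 29
Total burnt (originally-T cells now '.'): 22

Answer: 22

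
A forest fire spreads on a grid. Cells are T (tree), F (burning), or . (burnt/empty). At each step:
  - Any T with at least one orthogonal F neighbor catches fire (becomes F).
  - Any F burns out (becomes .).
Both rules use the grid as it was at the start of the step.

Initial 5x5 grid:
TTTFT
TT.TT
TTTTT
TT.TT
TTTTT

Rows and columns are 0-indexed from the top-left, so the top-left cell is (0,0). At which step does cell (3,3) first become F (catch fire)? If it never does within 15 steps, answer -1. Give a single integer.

Step 1: cell (3,3)='T' (+3 fires, +1 burnt)
Step 2: cell (3,3)='T' (+3 fires, +3 burnt)
Step 3: cell (3,3)='F' (+5 fires, +3 burnt)
  -> target ignites at step 3
Step 4: cell (3,3)='.' (+4 fires, +5 burnt)
Step 5: cell (3,3)='.' (+4 fires, +4 burnt)
Step 6: cell (3,3)='.' (+2 fires, +4 burnt)
Step 7: cell (3,3)='.' (+1 fires, +2 burnt)
Step 8: cell (3,3)='.' (+0 fires, +1 burnt)
  fire out at step 8

3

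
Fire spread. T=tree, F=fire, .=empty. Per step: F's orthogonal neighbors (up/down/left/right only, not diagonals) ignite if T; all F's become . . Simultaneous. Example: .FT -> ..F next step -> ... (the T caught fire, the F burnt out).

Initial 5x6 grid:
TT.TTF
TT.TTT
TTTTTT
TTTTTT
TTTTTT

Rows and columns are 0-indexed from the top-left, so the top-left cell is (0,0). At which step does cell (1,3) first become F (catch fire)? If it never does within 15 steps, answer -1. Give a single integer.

Step 1: cell (1,3)='T' (+2 fires, +1 burnt)
Step 2: cell (1,3)='T' (+3 fires, +2 burnt)
Step 3: cell (1,3)='F' (+3 fires, +3 burnt)
  -> target ignites at step 3
Step 4: cell (1,3)='.' (+3 fires, +3 burnt)
Step 5: cell (1,3)='.' (+3 fires, +3 burnt)
Step 6: cell (1,3)='.' (+3 fires, +3 burnt)
Step 7: cell (1,3)='.' (+4 fires, +3 burnt)
Step 8: cell (1,3)='.' (+4 fires, +4 burnt)
Step 9: cell (1,3)='.' (+2 fires, +4 burnt)
Step 10: cell (1,3)='.' (+0 fires, +2 burnt)
  fire out at step 10

3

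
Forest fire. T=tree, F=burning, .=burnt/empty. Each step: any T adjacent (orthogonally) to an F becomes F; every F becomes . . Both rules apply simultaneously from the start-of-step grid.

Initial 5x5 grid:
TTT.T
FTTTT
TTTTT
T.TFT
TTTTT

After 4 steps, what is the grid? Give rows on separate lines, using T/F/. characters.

Step 1: 7 trees catch fire, 2 burn out
  FTT.T
  .FTTT
  FTTFT
  T.F.F
  TTTFT
Step 2: 9 trees catch fire, 7 burn out
  .FT.T
  ..FFT
  .FF.F
  F....
  TTF.F
Step 3: 4 trees catch fire, 9 burn out
  ..F.T
  ....F
  .....
  .....
  FF...
Step 4: 1 trees catch fire, 4 burn out
  ....F
  .....
  .....
  .....
  .....

....F
.....
.....
.....
.....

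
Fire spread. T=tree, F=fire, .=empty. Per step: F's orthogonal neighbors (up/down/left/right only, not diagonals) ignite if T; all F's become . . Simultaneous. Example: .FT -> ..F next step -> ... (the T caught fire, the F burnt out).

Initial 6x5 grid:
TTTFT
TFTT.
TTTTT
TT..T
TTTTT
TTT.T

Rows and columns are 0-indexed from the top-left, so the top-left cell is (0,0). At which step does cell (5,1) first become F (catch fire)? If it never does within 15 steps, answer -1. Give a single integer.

Step 1: cell (5,1)='T' (+7 fires, +2 burnt)
Step 2: cell (5,1)='T' (+5 fires, +7 burnt)
Step 3: cell (5,1)='T' (+3 fires, +5 burnt)
Step 4: cell (5,1)='F' (+4 fires, +3 burnt)
  -> target ignites at step 4
Step 5: cell (5,1)='.' (+4 fires, +4 burnt)
Step 6: cell (5,1)='.' (+1 fires, +4 burnt)
Step 7: cell (5,1)='.' (+0 fires, +1 burnt)
  fire out at step 7

4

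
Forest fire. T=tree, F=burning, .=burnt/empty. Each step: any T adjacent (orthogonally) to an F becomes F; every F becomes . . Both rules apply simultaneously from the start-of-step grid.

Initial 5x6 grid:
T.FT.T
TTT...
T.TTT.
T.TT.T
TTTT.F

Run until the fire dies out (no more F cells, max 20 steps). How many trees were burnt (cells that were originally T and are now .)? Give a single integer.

Answer: 17

Derivation:
Step 1: +3 fires, +2 burnt (F count now 3)
Step 2: +2 fires, +3 burnt (F count now 2)
Step 3: +3 fires, +2 burnt (F count now 3)
Step 4: +5 fires, +3 burnt (F count now 5)
Step 5: +3 fires, +5 burnt (F count now 3)
Step 6: +1 fires, +3 burnt (F count now 1)
Step 7: +0 fires, +1 burnt (F count now 0)
Fire out after step 7
Initially T: 18, now '.': 29
Total burnt (originally-T cells now '.'): 17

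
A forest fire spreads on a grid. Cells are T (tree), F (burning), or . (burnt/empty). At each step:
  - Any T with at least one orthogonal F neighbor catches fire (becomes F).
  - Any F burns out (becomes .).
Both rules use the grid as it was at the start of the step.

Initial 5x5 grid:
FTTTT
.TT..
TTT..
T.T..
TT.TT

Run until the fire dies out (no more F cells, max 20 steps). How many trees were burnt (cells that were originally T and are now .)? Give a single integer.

Answer: 13

Derivation:
Step 1: +1 fires, +1 burnt (F count now 1)
Step 2: +2 fires, +1 burnt (F count now 2)
Step 3: +3 fires, +2 burnt (F count now 3)
Step 4: +3 fires, +3 burnt (F count now 3)
Step 5: +2 fires, +3 burnt (F count now 2)
Step 6: +1 fires, +2 burnt (F count now 1)
Step 7: +1 fires, +1 burnt (F count now 1)
Step 8: +0 fires, +1 burnt (F count now 0)
Fire out after step 8
Initially T: 15, now '.': 23
Total burnt (originally-T cells now '.'): 13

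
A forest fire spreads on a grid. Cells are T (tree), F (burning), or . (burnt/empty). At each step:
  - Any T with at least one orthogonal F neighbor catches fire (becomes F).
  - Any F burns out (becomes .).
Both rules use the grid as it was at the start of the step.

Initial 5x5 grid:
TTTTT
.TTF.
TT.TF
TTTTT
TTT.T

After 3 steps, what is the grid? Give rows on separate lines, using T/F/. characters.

Step 1: 4 trees catch fire, 2 burn out
  TTTFT
  .TF..
  TT.F.
  TTTTF
  TTT.T
Step 2: 5 trees catch fire, 4 burn out
  TTF.F
  .F...
  TT...
  TTTF.
  TTT.F
Step 3: 3 trees catch fire, 5 burn out
  TF...
  .....
  TF...
  TTF..
  TTT..

TF...
.....
TF...
TTF..
TTT..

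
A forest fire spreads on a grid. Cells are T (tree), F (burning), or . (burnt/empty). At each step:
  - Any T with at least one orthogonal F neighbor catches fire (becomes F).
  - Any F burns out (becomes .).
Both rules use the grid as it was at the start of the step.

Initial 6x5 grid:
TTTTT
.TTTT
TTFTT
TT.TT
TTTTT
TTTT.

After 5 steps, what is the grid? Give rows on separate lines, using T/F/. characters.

Step 1: 3 trees catch fire, 1 burn out
  TTTTT
  .TFTT
  TF.FT
  TT.TT
  TTTTT
  TTTT.
Step 2: 7 trees catch fire, 3 burn out
  TTFTT
  .F.FT
  F...F
  TF.FT
  TTTTT
  TTTT.
Step 3: 7 trees catch fire, 7 burn out
  TF.FT
  ....F
  .....
  F...F
  TFTFT
  TTTT.
Step 4: 7 trees catch fire, 7 burn out
  F...F
  .....
  .....
  .....
  F.F.F
  TFTF.
Step 5: 2 trees catch fire, 7 burn out
  .....
  .....
  .....
  .....
  .....
  F.F..

.....
.....
.....
.....
.....
F.F..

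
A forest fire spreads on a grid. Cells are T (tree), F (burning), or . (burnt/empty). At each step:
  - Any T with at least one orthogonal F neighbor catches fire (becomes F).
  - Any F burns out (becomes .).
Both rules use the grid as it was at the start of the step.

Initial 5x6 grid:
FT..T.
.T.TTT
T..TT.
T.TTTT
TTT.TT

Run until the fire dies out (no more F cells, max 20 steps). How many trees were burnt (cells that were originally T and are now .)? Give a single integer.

Answer: 2

Derivation:
Step 1: +1 fires, +1 burnt (F count now 1)
Step 2: +1 fires, +1 burnt (F count now 1)
Step 3: +0 fires, +1 burnt (F count now 0)
Fire out after step 3
Initially T: 19, now '.': 13
Total burnt (originally-T cells now '.'): 2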